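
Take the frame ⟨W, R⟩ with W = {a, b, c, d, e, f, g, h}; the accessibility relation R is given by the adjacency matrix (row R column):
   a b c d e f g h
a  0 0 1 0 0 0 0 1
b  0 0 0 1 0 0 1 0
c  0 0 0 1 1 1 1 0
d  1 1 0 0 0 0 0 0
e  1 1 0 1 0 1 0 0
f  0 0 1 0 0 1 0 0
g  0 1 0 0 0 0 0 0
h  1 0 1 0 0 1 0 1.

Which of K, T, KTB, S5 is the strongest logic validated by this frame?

Reflexive (axiom T): no — a is not related to itself.
Symmetric (axiom B): no — a R c but not c R a.
Euclidean (axiom 5): no — a R c and a R h, but not c R h.
So F validates K; T would additionally require R to be reflexive. The strongest is K.

K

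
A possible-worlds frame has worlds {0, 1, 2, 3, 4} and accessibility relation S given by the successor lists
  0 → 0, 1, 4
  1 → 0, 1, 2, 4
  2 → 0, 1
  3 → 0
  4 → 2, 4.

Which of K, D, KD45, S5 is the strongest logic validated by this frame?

D

Serial (axiom D): yes — every world has a successor (e.g. 0 S 0).
Euclidean (axiom 5): no — 0 S 4 and 0 S 1, but not 4 S 1.
Transitive (axiom 4): no — 0 S 1 and 1 S 2, but not 0 S 2.
Reflexive (axiom T): no — 2 is not related to itself.
So F validates K, D; KD45 would additionally require S to be Euclidean and transitive. The strongest is D.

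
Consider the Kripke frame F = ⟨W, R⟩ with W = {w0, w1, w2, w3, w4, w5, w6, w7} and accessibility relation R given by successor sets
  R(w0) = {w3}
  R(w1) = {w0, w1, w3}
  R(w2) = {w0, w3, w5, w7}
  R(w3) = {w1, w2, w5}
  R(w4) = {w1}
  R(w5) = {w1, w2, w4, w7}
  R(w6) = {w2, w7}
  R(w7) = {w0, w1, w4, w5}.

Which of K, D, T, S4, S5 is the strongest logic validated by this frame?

D

Serial (axiom D): yes — every world has a successor (e.g. w0 R w3).
Reflexive (axiom T): no — w0 is not related to itself.
Transitive (axiom 4): no — w0 R w3 and w3 R w1, but not w0 R w1.
Euclidean (axiom 5): no — w1 R w3 and w1 R w0, but not w3 R w0.
So F validates K, D; T would additionally require R to be reflexive. The strongest is D.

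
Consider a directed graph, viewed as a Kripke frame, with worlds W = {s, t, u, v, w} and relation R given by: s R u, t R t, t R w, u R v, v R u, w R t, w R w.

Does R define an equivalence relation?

Reflexive: no — s is not related to itself.
Symmetric: no — s R u but not u R s.
Transitive: no — s R u and u R v, but not s R v.
So R is not an equivalence relation.

No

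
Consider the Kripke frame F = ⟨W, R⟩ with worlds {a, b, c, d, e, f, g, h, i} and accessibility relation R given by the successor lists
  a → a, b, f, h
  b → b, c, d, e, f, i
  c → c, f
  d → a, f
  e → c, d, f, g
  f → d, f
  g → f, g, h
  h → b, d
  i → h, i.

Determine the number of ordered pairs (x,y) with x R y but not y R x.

Enumerating: (a,b), (a,f), (a,h), (b,c), (b,d), (b,e), (b,f), (b,i), (c,f), (d,a), (e,c), (e,d), … and 7 more.
Total: 19.

19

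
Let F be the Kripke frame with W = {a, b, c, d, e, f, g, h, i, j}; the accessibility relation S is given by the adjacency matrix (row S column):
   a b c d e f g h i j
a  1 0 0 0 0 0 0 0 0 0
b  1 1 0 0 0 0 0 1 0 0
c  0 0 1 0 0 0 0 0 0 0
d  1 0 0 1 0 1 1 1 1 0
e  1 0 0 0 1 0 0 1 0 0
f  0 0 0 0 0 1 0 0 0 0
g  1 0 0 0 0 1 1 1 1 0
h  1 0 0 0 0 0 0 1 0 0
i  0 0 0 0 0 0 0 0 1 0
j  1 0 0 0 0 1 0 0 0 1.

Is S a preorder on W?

Reflexive: yes — every world is S-related to itself.
Transitive: yes — every two-step S-path is closed by a direct edge.
So S is a preorder.

Yes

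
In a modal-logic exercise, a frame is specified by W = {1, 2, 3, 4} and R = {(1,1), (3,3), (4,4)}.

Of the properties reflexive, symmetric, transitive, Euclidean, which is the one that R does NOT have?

reflexive

Reflexive: no — 2 is not related to itself.
Symmetric: yes — every pair in R has its reverse in R.
Transitive: yes — every two-step R-path is closed by a direct edge.
Euclidean: yes — any two successors of a common world are R-related.
Only reflexive fails.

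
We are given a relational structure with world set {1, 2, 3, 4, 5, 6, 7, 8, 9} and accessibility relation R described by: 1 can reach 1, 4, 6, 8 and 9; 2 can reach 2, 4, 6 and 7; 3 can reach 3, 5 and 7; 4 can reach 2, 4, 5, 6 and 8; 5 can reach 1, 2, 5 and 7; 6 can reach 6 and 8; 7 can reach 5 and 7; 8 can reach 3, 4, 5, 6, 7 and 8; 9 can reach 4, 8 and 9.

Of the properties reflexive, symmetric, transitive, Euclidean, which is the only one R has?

reflexive

Reflexive: yes — every world is R-related to itself.
Symmetric: no — 1 R 4 but not 4 R 1.
Transitive: no — 1 R 4 and 4 R 2, but not 1 R 2.
Euclidean: no — 1 R 4 and 1 R 9, but not 4 R 9.
Only reflexive holds.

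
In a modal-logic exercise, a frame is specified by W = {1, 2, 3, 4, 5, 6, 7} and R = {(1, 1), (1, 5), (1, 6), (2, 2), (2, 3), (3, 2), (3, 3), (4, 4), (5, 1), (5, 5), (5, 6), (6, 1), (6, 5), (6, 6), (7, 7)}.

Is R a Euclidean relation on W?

Yes

Euclidean: yes — any two successors of a common world are R-related.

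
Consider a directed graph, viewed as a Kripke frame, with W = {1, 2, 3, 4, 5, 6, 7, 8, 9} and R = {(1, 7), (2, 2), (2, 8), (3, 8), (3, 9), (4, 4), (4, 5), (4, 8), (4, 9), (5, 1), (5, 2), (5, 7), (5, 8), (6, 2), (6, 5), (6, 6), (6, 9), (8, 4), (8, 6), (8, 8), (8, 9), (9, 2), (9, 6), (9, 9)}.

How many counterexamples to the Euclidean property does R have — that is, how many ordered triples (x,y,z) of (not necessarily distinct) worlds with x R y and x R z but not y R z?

36

Enumerating: (1,7,7), (2,8,2), (3,9,8), (4,5,4), (4,5,5), (4,5,9), (4,8,5), (4,9,4), (4,9,5), (4,9,8), (5,1,1), (5,1,2), … and 24 more.
Total: 36.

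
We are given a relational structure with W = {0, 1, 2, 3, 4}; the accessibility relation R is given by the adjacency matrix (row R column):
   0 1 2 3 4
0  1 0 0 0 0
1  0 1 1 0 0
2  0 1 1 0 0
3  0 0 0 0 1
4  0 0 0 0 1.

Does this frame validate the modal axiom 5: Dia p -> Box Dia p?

Yes

By correspondence theory, 5 is valid on a frame iff R is Euclidean.
Euclidean: yes — any two successors of a common world are R-related.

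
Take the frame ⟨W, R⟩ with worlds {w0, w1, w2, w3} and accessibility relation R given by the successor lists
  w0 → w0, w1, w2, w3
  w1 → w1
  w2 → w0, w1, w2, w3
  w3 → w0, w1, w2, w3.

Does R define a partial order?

Reflexive: yes — every world is R-related to itself.
Transitive: yes — every two-step R-path is closed by a direct edge.
Antisymmetric: no — w0 R w2 and w2 R w0 with w0 ≠ w2.
So R is not a partial order.

No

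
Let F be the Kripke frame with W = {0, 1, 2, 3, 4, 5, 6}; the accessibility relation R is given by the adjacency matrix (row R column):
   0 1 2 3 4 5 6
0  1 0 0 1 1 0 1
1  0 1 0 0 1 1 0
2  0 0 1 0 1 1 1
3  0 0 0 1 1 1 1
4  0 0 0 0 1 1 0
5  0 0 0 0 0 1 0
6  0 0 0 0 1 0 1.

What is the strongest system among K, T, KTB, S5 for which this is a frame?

Reflexive (axiom T): yes — every world is R-related to itself.
Symmetric (axiom B): no — 0 R 3 but not 3 R 0.
Euclidean (axiom 5): no — 0 R 4 and 0 R 3, but not 4 R 3.
So F validates K, T; KTB would additionally require R to be symmetric. The strongest is T.

T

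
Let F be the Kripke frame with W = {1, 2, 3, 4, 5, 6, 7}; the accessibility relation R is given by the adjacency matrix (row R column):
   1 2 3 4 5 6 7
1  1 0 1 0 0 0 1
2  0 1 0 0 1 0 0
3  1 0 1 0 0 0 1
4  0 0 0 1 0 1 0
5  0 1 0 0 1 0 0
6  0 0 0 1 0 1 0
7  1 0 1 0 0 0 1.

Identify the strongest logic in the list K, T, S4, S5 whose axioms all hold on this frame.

Reflexive (axiom T): yes — every world is R-related to itself.
Transitive (axiom 4): yes — every two-step R-path is closed by a direct edge.
Euclidean (axiom 5): yes — any two successors of a common world are R-related.
So F validates K, T, S4, S5. The strongest is S5.

S5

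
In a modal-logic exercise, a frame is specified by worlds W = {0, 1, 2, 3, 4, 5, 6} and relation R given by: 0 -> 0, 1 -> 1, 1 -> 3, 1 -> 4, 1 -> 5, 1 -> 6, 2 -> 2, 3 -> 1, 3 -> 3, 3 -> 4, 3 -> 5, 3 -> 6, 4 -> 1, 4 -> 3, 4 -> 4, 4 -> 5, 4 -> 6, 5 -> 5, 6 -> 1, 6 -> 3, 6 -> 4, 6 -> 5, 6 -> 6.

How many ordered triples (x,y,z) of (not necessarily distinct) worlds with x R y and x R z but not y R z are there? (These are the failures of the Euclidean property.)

16

Enumerating: (1,5,1), (1,5,3), (1,5,4), (1,5,6), (3,5,1), (3,5,3), (3,5,4), (3,5,6), (4,5,1), (4,5,3), (4,5,4), (4,5,6), (6,5,1), (6,5,3), (6,5,4), (6,5,6).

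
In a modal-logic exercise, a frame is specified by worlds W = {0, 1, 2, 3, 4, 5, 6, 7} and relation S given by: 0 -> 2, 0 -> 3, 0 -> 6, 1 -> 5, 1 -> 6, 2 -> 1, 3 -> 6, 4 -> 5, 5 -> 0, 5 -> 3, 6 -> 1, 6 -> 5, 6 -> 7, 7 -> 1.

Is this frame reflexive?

Reflexive: no — 0 is not related to itself.

No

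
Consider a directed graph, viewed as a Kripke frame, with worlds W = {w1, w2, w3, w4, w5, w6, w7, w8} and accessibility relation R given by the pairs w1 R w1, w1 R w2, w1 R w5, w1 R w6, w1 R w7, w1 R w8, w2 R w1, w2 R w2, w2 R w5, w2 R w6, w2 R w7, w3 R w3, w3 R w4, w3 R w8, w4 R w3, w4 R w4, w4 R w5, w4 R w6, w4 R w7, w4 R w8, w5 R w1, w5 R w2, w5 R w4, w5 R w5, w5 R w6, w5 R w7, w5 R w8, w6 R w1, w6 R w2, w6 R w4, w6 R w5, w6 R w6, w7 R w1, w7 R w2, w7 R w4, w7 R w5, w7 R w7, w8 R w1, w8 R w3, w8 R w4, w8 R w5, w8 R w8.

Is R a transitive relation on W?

Transitive: no — w1 R w5 and w5 R w4, but not w1 R w4.

No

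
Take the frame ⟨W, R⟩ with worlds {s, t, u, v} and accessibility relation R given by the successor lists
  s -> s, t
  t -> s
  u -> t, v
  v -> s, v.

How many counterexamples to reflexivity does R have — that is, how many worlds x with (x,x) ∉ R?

Enumerating: t, u.

2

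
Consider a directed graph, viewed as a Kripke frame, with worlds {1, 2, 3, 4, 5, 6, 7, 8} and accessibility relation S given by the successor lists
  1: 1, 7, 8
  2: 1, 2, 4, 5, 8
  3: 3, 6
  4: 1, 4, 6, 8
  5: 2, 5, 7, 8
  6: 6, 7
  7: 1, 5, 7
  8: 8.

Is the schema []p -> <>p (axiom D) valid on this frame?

Yes

Axiom D corresponds to the accessibility relation being serial.
Serial: yes — every world has a successor (e.g. 1 S 1).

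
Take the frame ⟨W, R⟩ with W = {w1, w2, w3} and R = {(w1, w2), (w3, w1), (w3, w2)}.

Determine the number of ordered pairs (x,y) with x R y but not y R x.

Enumerating: (w1,w2), (w3,w1), (w3,w2).

3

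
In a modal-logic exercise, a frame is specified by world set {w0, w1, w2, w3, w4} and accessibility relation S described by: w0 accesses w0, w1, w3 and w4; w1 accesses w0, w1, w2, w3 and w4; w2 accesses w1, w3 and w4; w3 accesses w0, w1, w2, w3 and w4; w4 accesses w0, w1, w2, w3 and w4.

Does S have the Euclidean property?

Euclidean: no — w1 S w0 and w1 S w2, but not w0 S w2.

No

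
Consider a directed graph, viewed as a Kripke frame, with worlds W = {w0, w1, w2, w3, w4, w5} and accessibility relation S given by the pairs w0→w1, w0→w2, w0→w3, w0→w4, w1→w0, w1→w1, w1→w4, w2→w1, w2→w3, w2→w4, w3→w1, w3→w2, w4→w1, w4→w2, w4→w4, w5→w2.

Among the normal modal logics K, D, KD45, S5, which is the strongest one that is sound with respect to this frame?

D

Serial (axiom D): yes — every world has a successor (e.g. w0 S w1).
Euclidean (axiom 5): no — w0 S w1 and w0 S w2, but not w1 S w2.
Transitive (axiom 4): no — w1 S w0 and w0 S w2, but not w1 S w2.
Reflexive (axiom T): no — w0 is not related to itself.
So F validates K, D; KD45 would additionally require S to be Euclidean and transitive. The strongest is D.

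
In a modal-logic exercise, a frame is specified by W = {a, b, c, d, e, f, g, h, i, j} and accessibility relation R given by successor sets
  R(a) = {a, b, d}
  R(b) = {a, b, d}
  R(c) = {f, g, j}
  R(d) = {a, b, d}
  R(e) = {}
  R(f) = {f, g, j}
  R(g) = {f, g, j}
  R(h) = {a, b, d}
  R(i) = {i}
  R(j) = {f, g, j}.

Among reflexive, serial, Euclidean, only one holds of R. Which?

Euclidean

Reflexive: no — c is not related to itself.
Serial: no — e has no R-successor.
Euclidean: yes — any two successors of a common world are R-related.
Only Euclidean holds.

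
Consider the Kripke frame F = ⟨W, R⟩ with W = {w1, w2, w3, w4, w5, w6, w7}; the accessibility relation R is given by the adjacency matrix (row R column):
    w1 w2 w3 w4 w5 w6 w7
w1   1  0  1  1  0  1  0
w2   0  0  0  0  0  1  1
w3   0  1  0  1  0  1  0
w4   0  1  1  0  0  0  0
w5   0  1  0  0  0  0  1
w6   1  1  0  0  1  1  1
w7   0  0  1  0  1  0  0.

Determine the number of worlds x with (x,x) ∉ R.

Enumerating: w2, w3, w4, w5, w7.

5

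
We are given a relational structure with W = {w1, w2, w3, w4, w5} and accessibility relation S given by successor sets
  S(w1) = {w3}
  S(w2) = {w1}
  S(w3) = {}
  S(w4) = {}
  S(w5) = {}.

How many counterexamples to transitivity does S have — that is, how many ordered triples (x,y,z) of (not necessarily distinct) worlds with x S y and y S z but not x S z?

Enumerating: (w2,w1,w3).

1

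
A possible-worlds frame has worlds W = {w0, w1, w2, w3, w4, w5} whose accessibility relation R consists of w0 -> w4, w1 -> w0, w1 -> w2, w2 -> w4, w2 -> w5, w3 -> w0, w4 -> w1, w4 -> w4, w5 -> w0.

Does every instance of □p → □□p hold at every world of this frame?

The schema 4 characterises exactly the transitive frames.
Transitive: no — w0 R w4 and w4 R w1, but not w0 R w1.

No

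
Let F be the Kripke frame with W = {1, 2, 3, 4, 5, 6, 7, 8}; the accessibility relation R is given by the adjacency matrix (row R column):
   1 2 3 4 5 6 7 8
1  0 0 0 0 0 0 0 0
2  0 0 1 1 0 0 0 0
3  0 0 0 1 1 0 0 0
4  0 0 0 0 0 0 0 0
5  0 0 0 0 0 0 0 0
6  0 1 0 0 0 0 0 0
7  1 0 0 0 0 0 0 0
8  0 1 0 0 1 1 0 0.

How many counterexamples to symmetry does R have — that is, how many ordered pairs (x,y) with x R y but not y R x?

9

Enumerating: (2,3), (2,4), (3,4), (3,5), (6,2), (7,1), (8,2), (8,5), (8,6).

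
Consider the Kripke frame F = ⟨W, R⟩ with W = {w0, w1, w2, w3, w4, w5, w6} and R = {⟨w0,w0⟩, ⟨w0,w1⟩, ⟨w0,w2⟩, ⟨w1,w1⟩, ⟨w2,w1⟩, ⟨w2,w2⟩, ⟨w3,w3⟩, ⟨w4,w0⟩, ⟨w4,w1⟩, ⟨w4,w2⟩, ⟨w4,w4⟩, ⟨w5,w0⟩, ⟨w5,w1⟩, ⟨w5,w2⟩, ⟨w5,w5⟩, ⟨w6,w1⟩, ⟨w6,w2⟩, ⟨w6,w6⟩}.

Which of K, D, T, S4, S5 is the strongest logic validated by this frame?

Serial (axiom D): yes — every world has a successor (e.g. w0 R w0).
Reflexive (axiom T): yes — every world is R-related to itself.
Transitive (axiom 4): yes — every two-step R-path is closed by a direct edge.
Euclidean (axiom 5): no — w0 R w1 and w0 R w2, but not w1 R w2.
So F validates K, D, T, S4; S5 would additionally require R to be Euclidean. The strongest is S4.

S4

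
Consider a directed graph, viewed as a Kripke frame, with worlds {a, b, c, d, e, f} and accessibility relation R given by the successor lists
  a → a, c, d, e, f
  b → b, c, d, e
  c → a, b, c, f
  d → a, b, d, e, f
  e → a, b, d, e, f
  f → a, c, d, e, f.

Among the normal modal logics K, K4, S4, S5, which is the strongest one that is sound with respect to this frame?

K

Transitive (axiom 4): no — a R c and c R b, but not a R b.
Reflexive (axiom T): yes — every world is R-related to itself.
Euclidean (axiom 5): no — a R c and a R d, but not c R d.
So F validates K; K4 would additionally require R to be transitive. The strongest is K.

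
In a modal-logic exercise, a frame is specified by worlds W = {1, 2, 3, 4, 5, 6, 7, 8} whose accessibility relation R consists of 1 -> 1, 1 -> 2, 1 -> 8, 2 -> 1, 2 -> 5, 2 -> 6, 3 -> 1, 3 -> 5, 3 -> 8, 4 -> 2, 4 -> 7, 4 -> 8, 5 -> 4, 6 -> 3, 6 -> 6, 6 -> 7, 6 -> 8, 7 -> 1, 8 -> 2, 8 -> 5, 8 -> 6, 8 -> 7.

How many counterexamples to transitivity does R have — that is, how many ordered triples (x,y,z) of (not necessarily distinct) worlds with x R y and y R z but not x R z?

37

Enumerating: (1,2,5), (1,2,6), (1,8,5), (1,8,6), (1,8,7), (2,1,2), (2,1,8), (2,5,4), (2,6,3), (2,6,7), (2,6,8), (3,1,2), … and 25 more.
Total: 37.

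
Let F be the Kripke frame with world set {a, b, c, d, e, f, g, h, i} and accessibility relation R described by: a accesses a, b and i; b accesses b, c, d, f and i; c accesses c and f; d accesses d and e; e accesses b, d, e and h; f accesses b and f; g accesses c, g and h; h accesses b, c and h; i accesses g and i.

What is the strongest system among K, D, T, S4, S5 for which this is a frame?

T

Serial (axiom D): yes — every world has a successor (e.g. a R a).
Reflexive (axiom T): yes — every world is R-related to itself.
Transitive (axiom 4): no — a R b and b R c, but not a R c.
Euclidean (axiom 5): no — a R i and a R b, but not i R b.
So F validates K, D, T; S4 would additionally require R to be transitive. The strongest is T.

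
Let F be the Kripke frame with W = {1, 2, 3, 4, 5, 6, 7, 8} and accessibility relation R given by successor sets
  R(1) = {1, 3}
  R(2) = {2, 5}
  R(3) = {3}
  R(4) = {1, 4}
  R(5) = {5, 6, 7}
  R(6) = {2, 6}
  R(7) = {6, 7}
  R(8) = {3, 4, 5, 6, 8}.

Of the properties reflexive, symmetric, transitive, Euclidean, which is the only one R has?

Reflexive: yes — every world is R-related to itself.
Symmetric: no — 1 R 3 but not 3 R 1.
Transitive: no — 2 R 5 and 5 R 6, but not 2 R 6.
Euclidean: no — 5 R 6 and 5 R 7, but not 6 R 7.
Only reflexive holds.

reflexive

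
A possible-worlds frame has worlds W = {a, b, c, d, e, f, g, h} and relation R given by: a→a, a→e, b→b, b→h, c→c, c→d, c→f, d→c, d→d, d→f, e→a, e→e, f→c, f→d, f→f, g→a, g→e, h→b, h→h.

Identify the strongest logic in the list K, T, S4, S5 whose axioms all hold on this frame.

Reflexive (axiom T): no — g is not related to itself.
Transitive (axiom 4): yes — every two-step R-path is closed by a direct edge.
Euclidean (axiom 5): yes — any two successors of a common world are R-related.
So F validates K; T would additionally require R to be reflexive. The strongest is K.

K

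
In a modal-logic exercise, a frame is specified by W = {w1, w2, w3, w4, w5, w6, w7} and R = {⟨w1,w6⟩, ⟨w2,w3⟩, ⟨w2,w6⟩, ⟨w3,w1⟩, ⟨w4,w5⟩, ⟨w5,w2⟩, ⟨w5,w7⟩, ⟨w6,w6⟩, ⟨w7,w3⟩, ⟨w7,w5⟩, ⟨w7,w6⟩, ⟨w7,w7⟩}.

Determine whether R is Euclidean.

No

Euclidean: no — w2 R w3 and w2 R w6, but not w3 R w6.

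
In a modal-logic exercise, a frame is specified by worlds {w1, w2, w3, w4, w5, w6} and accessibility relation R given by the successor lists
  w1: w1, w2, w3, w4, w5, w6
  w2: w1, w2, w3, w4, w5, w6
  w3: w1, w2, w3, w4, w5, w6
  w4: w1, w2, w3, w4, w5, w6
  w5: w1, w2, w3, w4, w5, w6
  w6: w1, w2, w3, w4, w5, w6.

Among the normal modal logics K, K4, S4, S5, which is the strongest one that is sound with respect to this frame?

S5

Transitive (axiom 4): yes — every two-step R-path is closed by a direct edge.
Reflexive (axiom T): yes — every world is R-related to itself.
Euclidean (axiom 5): yes — any two successors of a common world are R-related.
So F validates K, K4, S4, S5. The strongest is S5.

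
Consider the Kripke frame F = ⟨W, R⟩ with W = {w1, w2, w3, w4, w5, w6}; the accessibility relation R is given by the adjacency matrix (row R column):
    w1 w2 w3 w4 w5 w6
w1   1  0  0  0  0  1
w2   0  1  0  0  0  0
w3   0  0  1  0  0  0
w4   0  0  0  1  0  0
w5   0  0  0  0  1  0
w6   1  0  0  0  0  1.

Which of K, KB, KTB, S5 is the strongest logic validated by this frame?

S5

Symmetric (axiom B): yes — every pair in R has its reverse in R.
Reflexive (axiom T): yes — every world is R-related to itself.
Euclidean (axiom 5): yes — any two successors of a common world are R-related.
So F validates K, KB, KTB, S5. The strongest is S5.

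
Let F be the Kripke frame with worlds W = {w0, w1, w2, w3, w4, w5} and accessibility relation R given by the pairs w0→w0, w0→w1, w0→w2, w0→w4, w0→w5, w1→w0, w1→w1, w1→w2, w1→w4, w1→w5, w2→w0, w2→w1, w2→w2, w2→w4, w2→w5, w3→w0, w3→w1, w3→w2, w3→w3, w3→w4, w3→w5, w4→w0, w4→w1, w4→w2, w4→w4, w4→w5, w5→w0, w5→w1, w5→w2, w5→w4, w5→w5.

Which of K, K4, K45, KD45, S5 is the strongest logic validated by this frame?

Transitive (axiom 4): yes — every two-step R-path is closed by a direct edge.
Euclidean (axiom 5): no — w3 R w0 and w3 R w3, but not w0 R w3.
Serial (axiom D): yes — every world has a successor (e.g. w0 R w0).
Reflexive (axiom T): yes — every world is R-related to itself.
So F validates K, K4; K45 would additionally require R to be Euclidean. The strongest is K4.

K4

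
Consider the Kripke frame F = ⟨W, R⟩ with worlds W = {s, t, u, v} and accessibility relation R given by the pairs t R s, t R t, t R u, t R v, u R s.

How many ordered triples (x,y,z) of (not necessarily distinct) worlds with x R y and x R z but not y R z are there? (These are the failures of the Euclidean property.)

Enumerating: (t,s,s), (t,s,t), (t,s,u), (t,s,v), (t,u,t), (t,u,u), (t,u,v), (t,v,s), (t,v,t), (t,v,u), (t,v,v), (u,s,s).

12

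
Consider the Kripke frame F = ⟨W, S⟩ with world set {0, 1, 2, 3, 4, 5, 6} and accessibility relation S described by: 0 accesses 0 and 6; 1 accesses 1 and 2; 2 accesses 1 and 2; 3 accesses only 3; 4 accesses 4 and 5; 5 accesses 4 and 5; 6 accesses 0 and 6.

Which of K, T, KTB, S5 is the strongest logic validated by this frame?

S5

Reflexive (axiom T): yes — every world is S-related to itself.
Symmetric (axiom B): yes — every pair in S has its reverse in S.
Euclidean (axiom 5): yes — any two successors of a common world are S-related.
So F validates K, T, KTB, S5. The strongest is S5.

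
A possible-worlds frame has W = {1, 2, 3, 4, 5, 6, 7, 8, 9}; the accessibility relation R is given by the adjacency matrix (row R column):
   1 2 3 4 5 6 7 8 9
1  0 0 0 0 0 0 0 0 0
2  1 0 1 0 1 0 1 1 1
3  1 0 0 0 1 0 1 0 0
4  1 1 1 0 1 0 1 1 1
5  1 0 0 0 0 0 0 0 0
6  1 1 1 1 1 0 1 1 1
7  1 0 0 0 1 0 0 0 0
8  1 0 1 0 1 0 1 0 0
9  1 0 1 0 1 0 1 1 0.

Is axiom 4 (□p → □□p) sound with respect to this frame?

By correspondence theory, 4 is valid on a frame iff R is transitive.
Transitive: yes — every two-step R-path is closed by a direct edge.

Yes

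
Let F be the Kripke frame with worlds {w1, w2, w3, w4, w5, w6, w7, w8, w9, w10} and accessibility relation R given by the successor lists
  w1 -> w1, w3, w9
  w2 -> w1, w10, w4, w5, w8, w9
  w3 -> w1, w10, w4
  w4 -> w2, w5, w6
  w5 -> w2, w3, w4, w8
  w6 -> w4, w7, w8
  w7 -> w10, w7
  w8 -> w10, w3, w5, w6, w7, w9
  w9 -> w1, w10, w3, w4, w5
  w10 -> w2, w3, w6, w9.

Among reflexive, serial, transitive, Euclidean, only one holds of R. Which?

Reflexive: no — w2 is not related to itself.
Serial: yes — every world has a successor (e.g. w1 R w1).
Transitive: no — w1 R w3 and w3 R w10, but not w1 R w10.
Euclidean: no — w1 R w3 and w1 R w9, but not w3 R w9.
Only serial holds.

serial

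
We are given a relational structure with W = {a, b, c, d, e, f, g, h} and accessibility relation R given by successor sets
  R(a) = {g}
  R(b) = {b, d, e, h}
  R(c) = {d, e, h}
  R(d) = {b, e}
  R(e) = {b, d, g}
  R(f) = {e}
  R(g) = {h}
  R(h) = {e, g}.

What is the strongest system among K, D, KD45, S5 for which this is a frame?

Serial (axiom D): yes — every world has a successor (e.g. a R g).
Euclidean (axiom 5): no — b R d and b R h, but not d R h.
Transitive (axiom 4): no — a R g and g R h, but not a R h.
Reflexive (axiom T): no — a is not related to itself.
So F validates K, D; KD45 would additionally require R to be Euclidean and transitive. The strongest is D.

D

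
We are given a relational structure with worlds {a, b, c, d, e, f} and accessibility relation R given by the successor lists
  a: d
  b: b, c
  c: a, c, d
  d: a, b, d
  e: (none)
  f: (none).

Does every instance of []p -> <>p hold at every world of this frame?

Axiom D corresponds to the accessibility relation being serial.
Serial: no — e has no R-successor.

No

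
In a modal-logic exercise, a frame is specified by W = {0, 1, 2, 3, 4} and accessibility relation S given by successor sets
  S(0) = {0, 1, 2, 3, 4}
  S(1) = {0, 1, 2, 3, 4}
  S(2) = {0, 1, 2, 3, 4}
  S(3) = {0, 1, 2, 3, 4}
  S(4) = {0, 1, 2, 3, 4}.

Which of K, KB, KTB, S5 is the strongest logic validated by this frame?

S5

Symmetric (axiom B): yes — every pair in S has its reverse in S.
Reflexive (axiom T): yes — every world is S-related to itself.
Euclidean (axiom 5): yes — any two successors of a common world are S-related.
So F validates K, KB, KTB, S5. The strongest is S5.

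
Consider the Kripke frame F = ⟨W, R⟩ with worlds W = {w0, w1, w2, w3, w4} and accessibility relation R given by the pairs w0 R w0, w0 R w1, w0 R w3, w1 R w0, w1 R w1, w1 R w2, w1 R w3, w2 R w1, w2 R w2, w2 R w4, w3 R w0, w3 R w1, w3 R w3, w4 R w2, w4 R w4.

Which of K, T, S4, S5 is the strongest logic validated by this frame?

T

Reflexive (axiom T): yes — every world is R-related to itself.
Transitive (axiom 4): no — w0 R w1 and w1 R w2, but not w0 R w2.
Euclidean (axiom 5): no — w1 R w0 and w1 R w2, but not w0 R w2.
So F validates K, T; S4 would additionally require R to be transitive. The strongest is T.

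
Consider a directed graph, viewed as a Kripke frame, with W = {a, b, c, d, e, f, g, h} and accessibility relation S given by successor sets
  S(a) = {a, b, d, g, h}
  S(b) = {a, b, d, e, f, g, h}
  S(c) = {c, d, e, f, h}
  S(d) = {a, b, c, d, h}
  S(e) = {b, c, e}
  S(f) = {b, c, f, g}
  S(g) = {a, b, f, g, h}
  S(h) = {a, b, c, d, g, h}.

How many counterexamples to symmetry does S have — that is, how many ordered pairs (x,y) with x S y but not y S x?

S is symmetric; there are no such tuples.

0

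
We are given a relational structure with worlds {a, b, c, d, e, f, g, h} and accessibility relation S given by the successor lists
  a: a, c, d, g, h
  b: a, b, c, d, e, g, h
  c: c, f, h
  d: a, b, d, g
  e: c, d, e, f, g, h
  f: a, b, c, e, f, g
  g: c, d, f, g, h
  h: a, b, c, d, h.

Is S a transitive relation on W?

No

Transitive: no — a S c and c S f, but not a S f.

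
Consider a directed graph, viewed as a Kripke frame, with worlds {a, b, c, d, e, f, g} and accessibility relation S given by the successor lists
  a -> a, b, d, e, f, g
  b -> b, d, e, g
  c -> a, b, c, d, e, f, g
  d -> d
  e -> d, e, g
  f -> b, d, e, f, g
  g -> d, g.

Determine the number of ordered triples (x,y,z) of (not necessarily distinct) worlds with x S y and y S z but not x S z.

0

S is transitive; there are no such tuples.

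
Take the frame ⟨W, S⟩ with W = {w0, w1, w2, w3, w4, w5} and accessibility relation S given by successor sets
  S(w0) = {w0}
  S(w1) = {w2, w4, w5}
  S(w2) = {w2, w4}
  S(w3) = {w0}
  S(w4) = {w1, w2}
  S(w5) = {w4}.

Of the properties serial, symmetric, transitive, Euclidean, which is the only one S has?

Serial: yes — every world has a successor (e.g. w0 S w0).
Symmetric: no — w1 S w2 but not w2 S w1.
Transitive: no — w2 S w4 and w4 S w1, but not w2 S w1.
Euclidean: no — w1 S w2 and w1 S w5, but not w2 S w5.
Only serial holds.

serial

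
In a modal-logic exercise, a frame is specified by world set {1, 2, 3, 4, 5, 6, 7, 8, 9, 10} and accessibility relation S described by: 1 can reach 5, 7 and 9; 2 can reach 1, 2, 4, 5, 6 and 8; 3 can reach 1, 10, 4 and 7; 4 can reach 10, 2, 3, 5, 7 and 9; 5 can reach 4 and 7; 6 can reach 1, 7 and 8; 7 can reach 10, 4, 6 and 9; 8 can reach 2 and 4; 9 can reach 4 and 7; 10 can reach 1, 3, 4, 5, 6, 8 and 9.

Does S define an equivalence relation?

No

Reflexive: no — 1 is not related to itself.
Symmetric: no — 1 S 5 but not 5 S 1.
Transitive: no — 1 S 5 and 5 S 4, but not 1 S 4.
So S is not an equivalence relation.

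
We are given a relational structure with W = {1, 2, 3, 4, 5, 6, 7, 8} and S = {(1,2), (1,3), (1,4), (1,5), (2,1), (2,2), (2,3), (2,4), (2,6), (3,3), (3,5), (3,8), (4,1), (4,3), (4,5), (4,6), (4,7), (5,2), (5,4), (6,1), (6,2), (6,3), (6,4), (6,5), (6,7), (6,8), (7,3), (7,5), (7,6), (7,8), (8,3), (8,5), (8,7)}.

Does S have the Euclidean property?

No

Euclidean: no — 1 S 2 and 1 S 5, but not 2 S 5.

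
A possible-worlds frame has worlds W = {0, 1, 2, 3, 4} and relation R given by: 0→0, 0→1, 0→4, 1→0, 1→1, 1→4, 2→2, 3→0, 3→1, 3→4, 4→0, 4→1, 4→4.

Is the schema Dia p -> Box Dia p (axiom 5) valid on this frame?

Axiom 5 corresponds to the accessibility relation being Euclidean.
Euclidean: yes — any two successors of a common world are R-related.

Yes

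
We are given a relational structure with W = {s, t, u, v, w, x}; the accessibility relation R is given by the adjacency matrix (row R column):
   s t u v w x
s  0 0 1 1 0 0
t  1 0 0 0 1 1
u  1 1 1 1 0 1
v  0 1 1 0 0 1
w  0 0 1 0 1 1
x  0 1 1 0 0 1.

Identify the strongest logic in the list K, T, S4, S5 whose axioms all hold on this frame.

Reflexive (axiom T): no — s is not related to itself.
Transitive (axiom 4): no — s R u and u R t, but not s R t.
Euclidean (axiom 5): no — t R s and t R w, but not s R w.
So F validates K; T would additionally require R to be reflexive. The strongest is K.

K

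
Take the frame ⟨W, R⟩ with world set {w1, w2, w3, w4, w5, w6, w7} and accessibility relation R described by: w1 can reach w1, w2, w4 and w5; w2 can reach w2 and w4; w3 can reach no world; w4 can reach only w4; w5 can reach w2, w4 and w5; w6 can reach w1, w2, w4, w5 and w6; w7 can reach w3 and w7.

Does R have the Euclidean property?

No

Euclidean: no — w1 R w2 and w1 R w5, but not w2 R w5.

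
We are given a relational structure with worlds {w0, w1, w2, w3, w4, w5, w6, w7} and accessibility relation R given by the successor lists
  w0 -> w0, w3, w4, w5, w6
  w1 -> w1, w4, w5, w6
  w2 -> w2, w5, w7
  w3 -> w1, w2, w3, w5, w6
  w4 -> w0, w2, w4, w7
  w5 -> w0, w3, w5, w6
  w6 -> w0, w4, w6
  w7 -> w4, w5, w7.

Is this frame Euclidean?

Euclidean: no — w0 R w3 and w0 R w4, but not w3 R w4.

No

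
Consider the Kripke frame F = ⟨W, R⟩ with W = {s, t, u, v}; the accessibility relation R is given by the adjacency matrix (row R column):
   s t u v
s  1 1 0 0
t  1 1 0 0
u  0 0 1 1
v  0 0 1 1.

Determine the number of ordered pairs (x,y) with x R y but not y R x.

0

R is symmetric; there are no such tuples.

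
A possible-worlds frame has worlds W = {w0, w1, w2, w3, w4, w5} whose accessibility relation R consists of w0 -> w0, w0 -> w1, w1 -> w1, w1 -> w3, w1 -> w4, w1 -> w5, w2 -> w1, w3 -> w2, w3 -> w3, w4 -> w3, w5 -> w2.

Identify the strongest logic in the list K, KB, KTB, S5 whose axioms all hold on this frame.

K

Symmetric (axiom B): no — w0 R w1 but not w1 R w0.
Reflexive (axiom T): no — w2 is not related to itself.
Euclidean (axiom 5): no — w1 R w3 and w1 R w4, but not w3 R w4.
So F validates K; KB would additionally require R to be symmetric. The strongest is K.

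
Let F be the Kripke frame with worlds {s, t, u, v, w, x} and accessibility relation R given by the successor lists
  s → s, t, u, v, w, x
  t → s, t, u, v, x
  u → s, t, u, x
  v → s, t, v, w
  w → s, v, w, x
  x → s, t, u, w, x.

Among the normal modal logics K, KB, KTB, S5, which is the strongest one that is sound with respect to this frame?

KTB

Symmetric (axiom B): yes — every pair in R has its reverse in R.
Reflexive (axiom T): yes — every world is R-related to itself.
Euclidean (axiom 5): no — s R t and s R w, but not t R w.
So F validates K, KB, KTB; S5 would additionally require R to be Euclidean. The strongest is KTB.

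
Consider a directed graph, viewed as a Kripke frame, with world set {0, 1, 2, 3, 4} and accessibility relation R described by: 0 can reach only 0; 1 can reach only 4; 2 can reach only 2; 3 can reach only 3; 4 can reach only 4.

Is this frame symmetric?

Symmetric: no — 1 R 4 but not 4 R 1.

No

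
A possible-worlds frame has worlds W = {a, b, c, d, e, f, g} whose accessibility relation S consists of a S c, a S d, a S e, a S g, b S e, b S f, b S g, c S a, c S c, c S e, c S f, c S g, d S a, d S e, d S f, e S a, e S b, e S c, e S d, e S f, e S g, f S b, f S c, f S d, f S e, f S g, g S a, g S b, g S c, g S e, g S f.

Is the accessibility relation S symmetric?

Symmetric: yes — every pair in S has its reverse in S.

Yes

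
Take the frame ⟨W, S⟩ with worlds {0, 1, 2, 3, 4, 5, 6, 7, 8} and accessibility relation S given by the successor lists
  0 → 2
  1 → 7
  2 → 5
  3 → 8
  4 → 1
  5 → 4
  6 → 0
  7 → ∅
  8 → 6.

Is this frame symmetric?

Symmetric: no — 0 S 2 but not 2 S 0.

No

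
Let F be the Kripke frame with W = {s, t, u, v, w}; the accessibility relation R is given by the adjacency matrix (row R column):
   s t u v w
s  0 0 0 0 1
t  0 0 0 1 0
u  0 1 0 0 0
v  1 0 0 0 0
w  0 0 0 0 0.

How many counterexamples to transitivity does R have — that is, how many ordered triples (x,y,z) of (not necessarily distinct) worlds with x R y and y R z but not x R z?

3

Enumerating: (t,v,s), (u,t,v), (v,s,w).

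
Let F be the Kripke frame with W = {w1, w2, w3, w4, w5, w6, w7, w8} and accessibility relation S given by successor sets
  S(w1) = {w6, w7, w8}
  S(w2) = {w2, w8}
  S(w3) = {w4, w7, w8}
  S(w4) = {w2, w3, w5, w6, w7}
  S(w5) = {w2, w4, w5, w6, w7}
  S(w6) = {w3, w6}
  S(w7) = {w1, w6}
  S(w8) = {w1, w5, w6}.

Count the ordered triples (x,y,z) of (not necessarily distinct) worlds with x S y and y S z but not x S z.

37

Enumerating: (w1,w6,w3), (w1,w7,w1), (w1,w8,w1), (w1,w8,w5), (w2,w8,w1), (w2,w8,w5), (w2,w8,w6), (w3,w4,w2), (w3,w4,w3), (w3,w4,w5), (w3,w4,w6), (w3,w7,w1), … and 25 more.
Total: 37.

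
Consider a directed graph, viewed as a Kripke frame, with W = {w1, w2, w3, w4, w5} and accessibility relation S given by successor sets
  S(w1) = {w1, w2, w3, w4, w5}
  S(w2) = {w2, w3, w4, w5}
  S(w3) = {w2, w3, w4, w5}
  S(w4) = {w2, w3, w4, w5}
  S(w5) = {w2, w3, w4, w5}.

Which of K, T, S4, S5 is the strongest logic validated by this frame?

S4

Reflexive (axiom T): yes — every world is S-related to itself.
Transitive (axiom 4): yes — every two-step S-path is closed by a direct edge.
Euclidean (axiom 5): no — w1 S w2 and w1 S w1, but not w2 S w1.
So F validates K, T, S4; S5 would additionally require S to be Euclidean. The strongest is S4.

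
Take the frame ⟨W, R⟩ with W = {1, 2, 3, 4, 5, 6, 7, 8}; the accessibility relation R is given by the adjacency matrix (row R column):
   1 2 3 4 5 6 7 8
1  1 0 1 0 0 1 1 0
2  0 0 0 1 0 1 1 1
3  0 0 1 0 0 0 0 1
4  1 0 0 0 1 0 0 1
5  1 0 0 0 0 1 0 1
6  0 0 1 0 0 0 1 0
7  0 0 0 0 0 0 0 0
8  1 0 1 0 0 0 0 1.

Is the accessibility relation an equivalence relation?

No

Reflexive: no — 2 is not related to itself.
Symmetric: no — 1 R 3 but not 3 R 1.
Transitive: no — 1 R 3 and 3 R 8, but not 1 R 8.
So R is not an equivalence relation.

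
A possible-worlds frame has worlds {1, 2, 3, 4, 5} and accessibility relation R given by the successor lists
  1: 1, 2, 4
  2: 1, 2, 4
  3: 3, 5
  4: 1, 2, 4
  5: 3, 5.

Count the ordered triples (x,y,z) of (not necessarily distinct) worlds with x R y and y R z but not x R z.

0

R is transitive; there are no such tuples.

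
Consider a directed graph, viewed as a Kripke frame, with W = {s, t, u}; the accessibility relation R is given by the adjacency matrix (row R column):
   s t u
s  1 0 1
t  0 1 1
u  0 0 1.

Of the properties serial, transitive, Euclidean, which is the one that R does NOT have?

Serial: yes — every world has a successor (e.g. s R s).
Transitive: yes — every two-step R-path is closed by a direct edge.
Euclidean: no — s R u and s R s, but not u R s.
Only Euclidean fails.

Euclidean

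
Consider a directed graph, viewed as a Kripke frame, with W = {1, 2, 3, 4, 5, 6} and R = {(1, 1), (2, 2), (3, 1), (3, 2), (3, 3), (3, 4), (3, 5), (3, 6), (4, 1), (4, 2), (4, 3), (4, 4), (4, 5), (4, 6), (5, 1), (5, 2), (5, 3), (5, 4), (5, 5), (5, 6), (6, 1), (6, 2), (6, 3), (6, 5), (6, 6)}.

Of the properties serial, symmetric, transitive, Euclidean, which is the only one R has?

Serial: yes — every world has a successor (e.g. 1 R 1).
Symmetric: no — 3 R 1 but not 1 R 3.
Transitive: no — 6 R 3 and 3 R 4, but not 6 R 4.
Euclidean: no — 3 R 1 and 3 R 2, but not 1 R 2.
Only serial holds.

serial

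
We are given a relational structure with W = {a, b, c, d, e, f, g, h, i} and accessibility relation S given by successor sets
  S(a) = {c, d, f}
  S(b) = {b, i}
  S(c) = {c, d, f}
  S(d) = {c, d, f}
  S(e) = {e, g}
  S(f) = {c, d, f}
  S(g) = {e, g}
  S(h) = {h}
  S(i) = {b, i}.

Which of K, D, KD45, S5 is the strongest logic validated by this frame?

Serial (axiom D): yes — every world has a successor (e.g. a S c).
Euclidean (axiom 5): yes — any two successors of a common world are S-related.
Transitive (axiom 4): yes — every two-step S-path is closed by a direct edge.
Reflexive (axiom T): no — a is not related to itself.
So F validates K, D, KD45; S5 would additionally require S to be reflexive. The strongest is KD45.

KD45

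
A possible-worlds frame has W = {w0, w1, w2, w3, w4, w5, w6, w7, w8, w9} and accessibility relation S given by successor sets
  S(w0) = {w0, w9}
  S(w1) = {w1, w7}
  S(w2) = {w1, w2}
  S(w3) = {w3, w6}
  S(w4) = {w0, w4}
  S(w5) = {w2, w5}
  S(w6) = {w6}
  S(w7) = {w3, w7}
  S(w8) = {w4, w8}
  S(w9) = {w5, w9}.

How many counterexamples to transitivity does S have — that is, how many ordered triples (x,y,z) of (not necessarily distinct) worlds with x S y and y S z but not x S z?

8

Enumerating: (w0,w9,w5), (w1,w7,w3), (w2,w1,w7), (w4,w0,w9), (w5,w2,w1), (w7,w3,w6), (w8,w4,w0), (w9,w5,w2).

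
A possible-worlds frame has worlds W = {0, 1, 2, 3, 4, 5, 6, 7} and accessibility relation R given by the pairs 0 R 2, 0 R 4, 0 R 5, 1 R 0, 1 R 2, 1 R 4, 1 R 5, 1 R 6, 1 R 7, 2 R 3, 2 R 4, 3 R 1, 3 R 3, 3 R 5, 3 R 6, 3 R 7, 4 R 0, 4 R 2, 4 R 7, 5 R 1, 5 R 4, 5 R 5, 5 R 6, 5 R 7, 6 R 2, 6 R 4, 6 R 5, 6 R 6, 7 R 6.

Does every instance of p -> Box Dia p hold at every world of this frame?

The schema B characterises exactly the symmetric frames.
Symmetric: no — 0 R 2 but not 2 R 0.

No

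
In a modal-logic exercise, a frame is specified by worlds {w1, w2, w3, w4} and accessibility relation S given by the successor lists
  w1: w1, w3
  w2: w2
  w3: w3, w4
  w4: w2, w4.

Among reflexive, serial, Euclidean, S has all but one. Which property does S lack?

Euclidean

Reflexive: yes — every world is S-related to itself.
Serial: yes — every world has a successor (e.g. w1 S w1).
Euclidean: no — w1 S w3 and w1 S w1, but not w3 S w1.
Only Euclidean fails.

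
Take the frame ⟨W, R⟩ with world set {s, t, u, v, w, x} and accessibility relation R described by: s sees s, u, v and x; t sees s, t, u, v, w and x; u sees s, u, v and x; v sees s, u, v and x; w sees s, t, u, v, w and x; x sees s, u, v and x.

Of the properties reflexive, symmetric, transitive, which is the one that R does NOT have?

symmetric

Reflexive: yes — every world is R-related to itself.
Symmetric: no — t R s but not s R t.
Transitive: yes — every two-step R-path is closed by a direct edge.
Only symmetric fails.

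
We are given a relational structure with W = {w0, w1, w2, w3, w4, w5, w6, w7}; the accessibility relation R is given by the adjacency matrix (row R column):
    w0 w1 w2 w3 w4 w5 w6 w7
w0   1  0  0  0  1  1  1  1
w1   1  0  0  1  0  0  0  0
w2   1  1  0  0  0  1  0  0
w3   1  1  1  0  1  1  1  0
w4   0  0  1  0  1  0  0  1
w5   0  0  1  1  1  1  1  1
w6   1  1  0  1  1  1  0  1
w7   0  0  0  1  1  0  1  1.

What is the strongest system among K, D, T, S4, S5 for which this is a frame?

D

Serial (axiom D): yes — every world has a successor (e.g. w0 R w0).
Reflexive (axiom T): no — w1 is not related to itself.
Transitive (axiom 4): no — w0 R w4 and w4 R w2, but not w0 R w2.
Euclidean (axiom 5): no — w0 R w4 and w0 R w5, but not w4 R w5.
So F validates K, D; T would additionally require R to be reflexive. The strongest is D.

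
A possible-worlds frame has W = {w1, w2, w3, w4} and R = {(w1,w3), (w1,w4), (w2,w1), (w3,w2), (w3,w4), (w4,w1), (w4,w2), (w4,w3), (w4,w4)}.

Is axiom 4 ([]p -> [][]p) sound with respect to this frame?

By correspondence theory, 4 is valid on a frame iff R is transitive.
Transitive: no — w1 R w3 and w3 R w2, but not w1 R w2.

No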